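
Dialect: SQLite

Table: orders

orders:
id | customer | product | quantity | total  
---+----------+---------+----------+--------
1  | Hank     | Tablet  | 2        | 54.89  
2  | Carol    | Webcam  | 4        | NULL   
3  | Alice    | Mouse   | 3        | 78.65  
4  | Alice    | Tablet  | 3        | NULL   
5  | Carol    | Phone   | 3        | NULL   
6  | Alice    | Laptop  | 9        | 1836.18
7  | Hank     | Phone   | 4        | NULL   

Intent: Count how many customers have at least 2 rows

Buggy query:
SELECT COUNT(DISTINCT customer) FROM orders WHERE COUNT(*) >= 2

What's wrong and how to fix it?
Bug: WHERE filters individual rows, not groups, so a group-level COUNT is invalid there

Fix: Group first with HAVING COUNT(*) >= 2, then COUNT the resulting groups

Corrected query:
SELECT COUNT(*) FROM (SELECT customer FROM orders GROUP BY customer HAVING COUNT(*) >= 2)

Result:
COUNT(*)
--------
3       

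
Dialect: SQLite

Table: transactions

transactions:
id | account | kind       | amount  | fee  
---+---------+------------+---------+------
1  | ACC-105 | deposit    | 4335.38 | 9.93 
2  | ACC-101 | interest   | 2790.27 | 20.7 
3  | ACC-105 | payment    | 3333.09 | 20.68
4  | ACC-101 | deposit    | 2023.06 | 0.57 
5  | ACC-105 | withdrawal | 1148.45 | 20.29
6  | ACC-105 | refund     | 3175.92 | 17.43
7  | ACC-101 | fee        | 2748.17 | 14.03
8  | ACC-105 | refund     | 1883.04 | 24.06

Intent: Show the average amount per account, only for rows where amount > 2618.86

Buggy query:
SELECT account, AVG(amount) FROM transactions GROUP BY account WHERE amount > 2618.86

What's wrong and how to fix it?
Bug: Row-level WHERE must come before GROUP BY in the clause order

Fix: Move the WHERE clause before GROUP BY

Corrected query:
SELECT account, AVG(amount) FROM transactions WHERE amount > 2618.86 GROUP BY account

Result:
account | AVG(amount)
--------+------------
ACC-101 | 2769.22    
ACC-105 | 3614.796667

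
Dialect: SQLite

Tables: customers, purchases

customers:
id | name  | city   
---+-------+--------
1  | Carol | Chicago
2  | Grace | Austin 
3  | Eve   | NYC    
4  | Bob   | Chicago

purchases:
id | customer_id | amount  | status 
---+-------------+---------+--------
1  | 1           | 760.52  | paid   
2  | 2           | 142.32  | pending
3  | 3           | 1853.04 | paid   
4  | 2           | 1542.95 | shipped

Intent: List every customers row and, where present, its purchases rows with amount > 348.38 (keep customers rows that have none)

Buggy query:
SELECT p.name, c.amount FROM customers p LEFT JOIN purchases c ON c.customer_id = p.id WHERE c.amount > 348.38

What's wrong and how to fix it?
Bug: A WHERE condition on the right-hand table after LEFT JOIN drops unmatched parents

Fix: Put 'c.amount > 348.38' in the JOIN's ON clause instead of WHERE

Corrected query:
SELECT p.name, c.amount FROM customers p LEFT JOIN purchases c ON c.customer_id = p.id AND c.amount > 348.38

Result:
name  | amount 
------+--------
Carol | 760.52 
Grace | 1542.95
Eve   | 1853.04
Bob   | NULL   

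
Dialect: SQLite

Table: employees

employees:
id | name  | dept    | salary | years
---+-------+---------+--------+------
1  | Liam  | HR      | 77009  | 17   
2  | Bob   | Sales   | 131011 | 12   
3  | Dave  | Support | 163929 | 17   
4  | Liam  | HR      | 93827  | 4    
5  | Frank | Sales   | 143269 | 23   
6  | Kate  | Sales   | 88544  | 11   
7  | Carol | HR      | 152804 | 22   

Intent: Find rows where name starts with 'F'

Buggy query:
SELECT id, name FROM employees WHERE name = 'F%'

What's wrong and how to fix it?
Bug: '=' compares the literal string including the % character; pattern matching needs LIKE

Fix: Use LIKE for wildcard pattern matching

Corrected query:
SELECT id, name FROM employees WHERE name LIKE 'F%'

Result:
id | name 
---+------
5  | Frank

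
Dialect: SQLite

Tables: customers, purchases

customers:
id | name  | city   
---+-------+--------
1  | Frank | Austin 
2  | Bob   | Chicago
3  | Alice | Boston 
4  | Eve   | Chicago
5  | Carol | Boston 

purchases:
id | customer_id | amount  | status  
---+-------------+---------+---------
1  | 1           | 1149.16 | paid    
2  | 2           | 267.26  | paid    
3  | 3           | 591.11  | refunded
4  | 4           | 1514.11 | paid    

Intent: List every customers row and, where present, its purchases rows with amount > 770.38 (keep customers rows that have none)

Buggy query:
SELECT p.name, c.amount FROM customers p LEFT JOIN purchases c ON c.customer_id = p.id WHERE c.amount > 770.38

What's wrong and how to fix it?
Bug: A WHERE condition on the right-hand table after LEFT JOIN drops unmatched parents

Fix: Move the right-table condition into the ON clause so unmatched parents are kept

Corrected query:
SELECT p.name, c.amount FROM customers p LEFT JOIN purchases c ON c.customer_id = p.id AND c.amount > 770.38

Result:
name  | amount 
------+--------
Frank | 1149.16
Bob   | NULL   
Alice | NULL   
Eve   | 1514.11
Carol | NULL   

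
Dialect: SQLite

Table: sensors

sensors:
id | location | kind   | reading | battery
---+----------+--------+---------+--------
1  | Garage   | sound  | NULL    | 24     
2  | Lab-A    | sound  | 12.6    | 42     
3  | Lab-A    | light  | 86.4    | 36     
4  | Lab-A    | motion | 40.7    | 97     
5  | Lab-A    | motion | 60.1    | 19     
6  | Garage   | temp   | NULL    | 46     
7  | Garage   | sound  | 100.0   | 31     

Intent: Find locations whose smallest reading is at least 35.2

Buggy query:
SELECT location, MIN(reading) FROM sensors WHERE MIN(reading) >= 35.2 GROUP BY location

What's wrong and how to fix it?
Bug: MIN() in WHERE is a misuse of aggregate

Fix: Replace WHERE with HAVING after the GROUP BY

Corrected query:
SELECT location, MIN(reading) FROM sensors GROUP BY location HAVING MIN(reading) >= 35.2

Result:
location | MIN(reading)
---------+-------------
Garage   | 100         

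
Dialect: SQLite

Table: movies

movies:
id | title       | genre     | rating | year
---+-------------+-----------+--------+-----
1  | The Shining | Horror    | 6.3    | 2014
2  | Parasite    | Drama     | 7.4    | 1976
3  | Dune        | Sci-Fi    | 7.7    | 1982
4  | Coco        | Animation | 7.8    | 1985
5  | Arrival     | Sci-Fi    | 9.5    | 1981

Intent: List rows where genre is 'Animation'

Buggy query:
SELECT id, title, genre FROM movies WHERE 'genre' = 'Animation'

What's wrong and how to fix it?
Bug: Single quotes denote string literals in SQL; the column name is being compared as a constant string

Fix: Reference the column as genre without single quotes

Corrected query:
SELECT id, title, genre FROM movies WHERE genre = 'Animation'

Result:
id | title | genre    
---+-------+----------
4  | Coco  | Animation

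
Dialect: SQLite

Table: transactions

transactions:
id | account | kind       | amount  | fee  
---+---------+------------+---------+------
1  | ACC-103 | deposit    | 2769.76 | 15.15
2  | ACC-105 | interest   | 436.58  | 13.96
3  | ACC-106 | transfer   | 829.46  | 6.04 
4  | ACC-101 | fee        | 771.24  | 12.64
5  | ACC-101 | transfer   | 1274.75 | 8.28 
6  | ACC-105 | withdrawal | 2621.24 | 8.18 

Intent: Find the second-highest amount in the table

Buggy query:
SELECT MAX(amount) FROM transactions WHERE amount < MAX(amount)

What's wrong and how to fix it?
Bug: MAX(amount) on the right of the comparison is an aggregate-in-WHERE error

Fix: Put the inner MAX in a scalar subquery

Corrected query:
SELECT MAX(amount) FROM transactions WHERE amount < (SELECT MAX(amount) FROM transactions)

Result:
MAX(amount)
-----------
2621.24    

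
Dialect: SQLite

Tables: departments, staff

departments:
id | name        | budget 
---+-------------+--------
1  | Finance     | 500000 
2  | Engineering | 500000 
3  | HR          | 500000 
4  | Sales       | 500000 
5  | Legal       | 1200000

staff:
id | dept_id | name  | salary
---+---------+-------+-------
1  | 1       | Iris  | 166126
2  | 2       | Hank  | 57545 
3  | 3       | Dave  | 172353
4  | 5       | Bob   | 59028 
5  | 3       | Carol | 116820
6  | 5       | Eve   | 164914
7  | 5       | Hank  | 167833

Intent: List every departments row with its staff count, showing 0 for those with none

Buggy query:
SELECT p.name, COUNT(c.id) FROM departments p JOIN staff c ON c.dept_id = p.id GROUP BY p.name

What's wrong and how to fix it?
Bug: An inner join excludes parents with zero children

Fix: Use LEFT JOIN so parents without children still appear (COUNT(c.id) gives 0)

Corrected query:
SELECT p.name, COUNT(c.id) FROM departments p LEFT JOIN staff c ON c.dept_id = p.id GROUP BY p.name

Result:
name        | COUNT(c.id)
------------+------------
Engineering | 1          
Finance     | 1          
HR          | 2          
Legal       | 3          
Sales       | 0          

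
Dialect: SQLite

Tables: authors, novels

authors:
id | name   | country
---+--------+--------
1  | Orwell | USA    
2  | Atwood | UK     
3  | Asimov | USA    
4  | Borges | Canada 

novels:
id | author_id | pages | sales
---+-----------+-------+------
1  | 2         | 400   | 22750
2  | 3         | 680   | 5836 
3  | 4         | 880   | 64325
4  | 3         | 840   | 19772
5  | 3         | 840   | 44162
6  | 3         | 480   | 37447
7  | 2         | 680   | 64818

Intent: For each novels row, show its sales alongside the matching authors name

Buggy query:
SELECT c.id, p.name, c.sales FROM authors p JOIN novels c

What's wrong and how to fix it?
Bug: JOIN with no ON clause produces a cartesian product; every novels row pairs with every authors row

Fix: Add ON c.author_id = p.id to the JOIN

Corrected query:
SELECT c.id, p.name, c.sales FROM authors p JOIN novels c ON c.author_id = p.id

Result:
id | name   | sales
---+--------+------
1  | Atwood | 22750
2  | Asimov | 5836 
3  | Borges | 64325
4  | Asimov | 19772
5  | Asimov | 44162
6  | Asimov | 37447
7  | Atwood | 64818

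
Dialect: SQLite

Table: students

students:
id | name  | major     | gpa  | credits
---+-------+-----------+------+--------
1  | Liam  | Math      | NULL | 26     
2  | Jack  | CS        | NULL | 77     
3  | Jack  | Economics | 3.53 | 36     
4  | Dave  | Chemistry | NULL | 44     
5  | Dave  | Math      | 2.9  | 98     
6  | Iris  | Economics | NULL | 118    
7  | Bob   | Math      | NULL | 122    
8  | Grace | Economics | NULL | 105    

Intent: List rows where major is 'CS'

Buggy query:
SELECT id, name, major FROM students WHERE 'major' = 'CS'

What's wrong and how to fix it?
Bug: Single quotes denote string literals in SQL; the column name is being compared as a constant string

Fix: Reference the column as major without single quotes

Corrected query:
SELECT id, name, major FROM students WHERE major = 'CS'

Result:
id | name | major
---+------+------
2  | Jack | CS   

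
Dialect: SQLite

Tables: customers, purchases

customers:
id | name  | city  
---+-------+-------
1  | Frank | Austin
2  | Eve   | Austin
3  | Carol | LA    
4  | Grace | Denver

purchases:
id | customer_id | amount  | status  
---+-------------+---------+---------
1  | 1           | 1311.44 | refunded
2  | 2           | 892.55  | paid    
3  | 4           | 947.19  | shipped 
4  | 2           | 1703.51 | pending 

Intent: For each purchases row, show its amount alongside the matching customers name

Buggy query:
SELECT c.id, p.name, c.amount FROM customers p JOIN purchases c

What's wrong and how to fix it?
Bug: JOIN with no ON clause produces a cartesian product; every purchases row pairs with every customers row

Fix: Add ON c.customer_id = p.id to the JOIN

Corrected query:
SELECT c.id, p.name, c.amount FROM customers p JOIN purchases c ON c.customer_id = p.id

Result:
id | name  | amount 
---+-------+--------
1  | Frank | 1311.44
2  | Eve   | 892.55 
3  | Grace | 947.19 
4  | Eve   | 1703.51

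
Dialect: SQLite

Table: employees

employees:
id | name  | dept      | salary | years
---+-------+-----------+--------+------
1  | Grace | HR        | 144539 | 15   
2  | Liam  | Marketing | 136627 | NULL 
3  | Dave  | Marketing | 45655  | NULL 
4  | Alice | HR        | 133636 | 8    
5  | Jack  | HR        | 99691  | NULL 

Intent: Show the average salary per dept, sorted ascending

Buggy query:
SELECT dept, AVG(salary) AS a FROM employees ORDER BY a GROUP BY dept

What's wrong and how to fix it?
Bug: ORDER BY appears before GROUP BY; SQL clause order requires GROUP BY first

Fix: Reorder: SELECT … FROM … GROUP BY … ORDER BY …

Corrected query:
SELECT dept, AVG(salary) AS a FROM employees GROUP BY dept ORDER BY a

Result:
dept      | a            
----------+--------------
Marketing | 91141        
HR        | 125955.333333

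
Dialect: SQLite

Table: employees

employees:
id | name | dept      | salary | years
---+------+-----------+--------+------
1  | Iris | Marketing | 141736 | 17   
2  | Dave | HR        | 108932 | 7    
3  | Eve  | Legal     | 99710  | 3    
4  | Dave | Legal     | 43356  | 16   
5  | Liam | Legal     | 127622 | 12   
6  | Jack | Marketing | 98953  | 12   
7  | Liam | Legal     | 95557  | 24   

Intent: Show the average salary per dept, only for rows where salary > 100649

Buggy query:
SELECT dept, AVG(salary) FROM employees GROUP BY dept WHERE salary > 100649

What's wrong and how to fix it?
Bug: Row-level WHERE must come before GROUP BY in the clause order

Fix: Place WHERE between FROM and GROUP BY

Corrected query:
SELECT dept, AVG(salary) FROM employees WHERE salary > 100649 GROUP BY dept

Result:
dept      | AVG(salary)
----------+------------
HR        | 108932     
Legal     | 127622     
Marketing | 141736     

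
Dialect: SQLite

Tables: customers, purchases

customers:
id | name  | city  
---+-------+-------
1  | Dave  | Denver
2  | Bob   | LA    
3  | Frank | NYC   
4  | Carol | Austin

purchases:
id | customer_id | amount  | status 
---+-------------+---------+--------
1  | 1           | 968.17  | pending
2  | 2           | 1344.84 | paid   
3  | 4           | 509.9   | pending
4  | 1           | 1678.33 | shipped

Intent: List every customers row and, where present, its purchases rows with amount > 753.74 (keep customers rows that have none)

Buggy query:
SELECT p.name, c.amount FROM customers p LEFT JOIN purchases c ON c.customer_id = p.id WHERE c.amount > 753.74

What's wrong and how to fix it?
Bug: A WHERE condition on the right-hand table after LEFT JOIN drops unmatched parents

Fix: Put 'c.amount > 753.74' in the JOIN's ON clause instead of WHERE

Corrected query:
SELECT p.name, c.amount FROM customers p LEFT JOIN purchases c ON c.customer_id = p.id AND c.amount > 753.74

Result:
name  | amount 
------+--------
Dave  | 968.17 
Dave  | 1678.33
Bob   | 1344.84
Frank | NULL   
Carol | NULL   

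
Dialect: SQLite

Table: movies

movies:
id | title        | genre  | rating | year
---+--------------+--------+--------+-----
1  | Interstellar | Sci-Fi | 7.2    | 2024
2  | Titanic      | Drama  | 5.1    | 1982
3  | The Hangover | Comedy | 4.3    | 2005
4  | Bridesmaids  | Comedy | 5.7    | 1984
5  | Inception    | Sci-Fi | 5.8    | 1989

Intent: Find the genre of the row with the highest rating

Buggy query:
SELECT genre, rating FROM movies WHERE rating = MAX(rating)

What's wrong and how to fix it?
Bug: MAX(rating) is an aggregate and cannot be used directly in WHERE

Fix: Wrap MAX in a scalar subquery so WHERE compares against a single value

Corrected query:
SELECT genre, rating FROM movies WHERE rating = (SELECT MAX(rating) FROM movies)

Result:
genre  | rating
-------+-------
Sci-Fi | 7.2   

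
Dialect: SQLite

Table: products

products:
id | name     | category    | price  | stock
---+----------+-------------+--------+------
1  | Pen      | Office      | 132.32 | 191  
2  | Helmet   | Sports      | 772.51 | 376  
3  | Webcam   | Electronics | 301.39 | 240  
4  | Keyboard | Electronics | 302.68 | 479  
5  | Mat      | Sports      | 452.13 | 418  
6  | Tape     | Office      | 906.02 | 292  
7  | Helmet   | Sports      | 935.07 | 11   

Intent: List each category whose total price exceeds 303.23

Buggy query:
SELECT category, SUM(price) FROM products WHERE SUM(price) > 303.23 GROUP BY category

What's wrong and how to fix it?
Bug: WHERE runs before GROUP BY, so aggregates aren't available there

Fix: Move the aggregate condition to a HAVING clause

Corrected query:
SELECT category, SUM(price) FROM products GROUP BY category HAVING SUM(price) > 303.23

Result:
category    | SUM(price)
------------+-----------
Electronics | 604.07    
Office      | 1038.34   
Sports      | 2159.71   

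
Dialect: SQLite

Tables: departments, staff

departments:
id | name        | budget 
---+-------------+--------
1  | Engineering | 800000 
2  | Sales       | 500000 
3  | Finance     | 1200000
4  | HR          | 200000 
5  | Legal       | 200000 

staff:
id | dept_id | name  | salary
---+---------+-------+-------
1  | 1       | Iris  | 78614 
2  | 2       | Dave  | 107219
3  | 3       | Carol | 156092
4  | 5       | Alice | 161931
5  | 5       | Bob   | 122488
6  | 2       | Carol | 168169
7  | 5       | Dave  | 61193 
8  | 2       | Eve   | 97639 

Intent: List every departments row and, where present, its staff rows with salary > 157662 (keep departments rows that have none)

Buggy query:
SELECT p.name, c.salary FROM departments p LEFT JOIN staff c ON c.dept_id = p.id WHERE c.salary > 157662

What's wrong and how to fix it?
Bug: Filtering c.salary in WHERE discards the NULL rows produced by LEFT JOIN, turning it into an inner join

Fix: Put 'c.salary > 157662' in the JOIN's ON clause instead of WHERE

Corrected query:
SELECT p.name, c.salary FROM departments p LEFT JOIN staff c ON c.dept_id = p.id AND c.salary > 157662

Result:
name        | salary
------------+-------
Engineering | NULL  
Sales       | 168169
Finance     | NULL  
HR          | NULL  
Legal       | 161931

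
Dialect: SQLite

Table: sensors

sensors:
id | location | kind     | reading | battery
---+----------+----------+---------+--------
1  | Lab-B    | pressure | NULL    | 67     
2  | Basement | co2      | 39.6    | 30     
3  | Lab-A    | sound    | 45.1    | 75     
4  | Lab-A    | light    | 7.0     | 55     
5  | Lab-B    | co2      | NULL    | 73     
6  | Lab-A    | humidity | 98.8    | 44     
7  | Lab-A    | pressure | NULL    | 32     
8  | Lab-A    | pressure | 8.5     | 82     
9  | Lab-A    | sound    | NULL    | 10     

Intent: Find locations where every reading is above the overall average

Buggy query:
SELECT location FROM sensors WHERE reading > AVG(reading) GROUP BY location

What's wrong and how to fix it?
Bug: WHERE evaluates per row before aggregation, so AVG() is unavailable

Fix: Compute the overall average in a scalar subquery and compare each group's MIN against it in HAVING

Corrected query:
SELECT location FROM sensors GROUP BY location HAVING MIN(reading) > (SELECT AVG(reading) FROM sensors)

Result:
(no rows)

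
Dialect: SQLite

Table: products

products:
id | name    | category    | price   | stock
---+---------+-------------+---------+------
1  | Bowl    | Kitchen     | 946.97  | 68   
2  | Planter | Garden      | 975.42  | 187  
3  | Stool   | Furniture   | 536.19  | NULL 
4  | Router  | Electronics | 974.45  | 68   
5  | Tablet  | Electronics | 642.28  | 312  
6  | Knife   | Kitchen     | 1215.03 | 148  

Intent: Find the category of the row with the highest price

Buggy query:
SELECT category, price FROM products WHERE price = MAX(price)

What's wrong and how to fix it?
Bug: WHERE is evaluated per row; an aggregate over the whole table isn't defined there

Fix: Use a subquery: WHERE price = (SELECT MAX(price) FROM products)

Corrected query:
SELECT category, price FROM products WHERE price = (SELECT MAX(price) FROM products)

Result:
category | price  
---------+--------
Kitchen  | 1215.03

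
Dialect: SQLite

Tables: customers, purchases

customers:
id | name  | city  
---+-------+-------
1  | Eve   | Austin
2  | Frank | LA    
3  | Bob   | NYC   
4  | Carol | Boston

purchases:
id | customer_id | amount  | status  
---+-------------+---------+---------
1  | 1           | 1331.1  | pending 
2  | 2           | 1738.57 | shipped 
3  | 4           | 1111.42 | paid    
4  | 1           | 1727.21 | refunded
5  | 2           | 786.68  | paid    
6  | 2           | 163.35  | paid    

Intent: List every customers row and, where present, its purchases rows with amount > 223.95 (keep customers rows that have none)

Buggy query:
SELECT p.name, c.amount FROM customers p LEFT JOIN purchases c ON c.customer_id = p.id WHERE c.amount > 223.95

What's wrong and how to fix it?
Bug: Filtering c.amount in WHERE discards the NULL rows produced by LEFT JOIN, turning it into an inner join

Fix: Put 'c.amount > 223.95' in the JOIN's ON clause instead of WHERE

Corrected query:
SELECT p.name, c.amount FROM customers p LEFT JOIN purchases c ON c.customer_id = p.id AND c.amount > 223.95

Result:
name  | amount 
------+--------
Eve   | 1331.1 
Eve   | 1727.21
Frank | 786.68 
Frank | 1738.57
Bob   | NULL   
Carol | 1111.42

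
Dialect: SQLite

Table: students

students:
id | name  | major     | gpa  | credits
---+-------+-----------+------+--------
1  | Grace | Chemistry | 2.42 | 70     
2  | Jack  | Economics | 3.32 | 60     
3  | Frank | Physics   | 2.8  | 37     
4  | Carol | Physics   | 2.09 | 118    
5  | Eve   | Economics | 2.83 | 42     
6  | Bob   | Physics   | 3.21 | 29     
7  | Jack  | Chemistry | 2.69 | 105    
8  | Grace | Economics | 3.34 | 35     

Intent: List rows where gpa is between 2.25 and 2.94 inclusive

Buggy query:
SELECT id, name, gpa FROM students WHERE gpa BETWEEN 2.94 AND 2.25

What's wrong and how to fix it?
Bug: BETWEEN expects the lower bound first; with 2.94 AND 2.25 the range is empty

Fix: Write BETWEEN 2.25 AND 2.94

Corrected query:
SELECT id, name, gpa FROM students WHERE gpa BETWEEN 2.25 AND 2.94

Result:
id | name  | gpa 
---+-------+-----
1  | Grace | 2.42
3  | Frank | 2.8 
5  | Eve   | 2.83
7  | Jack  | 2.69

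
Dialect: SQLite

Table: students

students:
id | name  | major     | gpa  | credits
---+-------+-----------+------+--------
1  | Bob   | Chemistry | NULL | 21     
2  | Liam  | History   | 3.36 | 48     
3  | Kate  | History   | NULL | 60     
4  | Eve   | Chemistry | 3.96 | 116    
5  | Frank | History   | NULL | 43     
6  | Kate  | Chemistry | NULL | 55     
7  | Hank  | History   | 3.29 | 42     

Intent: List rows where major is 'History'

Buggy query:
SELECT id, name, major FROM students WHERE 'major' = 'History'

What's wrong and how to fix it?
Bug: 'major' in single quotes is a string literal, not the column; the comparison is literal-vs-literal and never true

Fix: Reference the column as major without single quotes

Corrected query:
SELECT id, name, major FROM students WHERE major = 'History'

Result:
id | name  | major  
---+-------+--------
2  | Liam  | History
3  | Kate  | History
5  | Frank | History
7  | Hank  | History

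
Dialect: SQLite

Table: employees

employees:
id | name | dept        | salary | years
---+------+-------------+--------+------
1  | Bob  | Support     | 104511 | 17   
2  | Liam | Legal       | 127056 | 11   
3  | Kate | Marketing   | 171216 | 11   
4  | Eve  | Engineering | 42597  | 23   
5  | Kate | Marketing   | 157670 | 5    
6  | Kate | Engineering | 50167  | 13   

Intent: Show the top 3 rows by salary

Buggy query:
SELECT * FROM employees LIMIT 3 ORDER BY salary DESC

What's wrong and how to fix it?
Bug: ORDER BY cannot follow LIMIT; LIMIT is the final clause

Fix: Sort with ORDER BY, then apply LIMIT

Corrected query:
SELECT * FROM employees ORDER BY salary DESC LIMIT 3

Result:
id | name | dept      | salary | years
---+------+-----------+--------+------
3  | Kate | Marketing | 171216 | 11   
5  | Kate | Marketing | 157670 | 5    
2  | Liam | Legal     | 127056 | 11   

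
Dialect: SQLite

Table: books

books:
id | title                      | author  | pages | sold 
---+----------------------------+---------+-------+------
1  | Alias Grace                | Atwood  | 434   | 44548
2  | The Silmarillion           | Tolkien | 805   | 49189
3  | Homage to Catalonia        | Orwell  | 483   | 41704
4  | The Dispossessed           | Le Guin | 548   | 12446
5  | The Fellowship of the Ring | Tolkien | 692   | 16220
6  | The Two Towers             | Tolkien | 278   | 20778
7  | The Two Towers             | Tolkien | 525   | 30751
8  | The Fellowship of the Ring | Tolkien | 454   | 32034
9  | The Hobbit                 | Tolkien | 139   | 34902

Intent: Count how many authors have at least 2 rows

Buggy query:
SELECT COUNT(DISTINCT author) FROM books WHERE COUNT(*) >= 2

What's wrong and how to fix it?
Bug: COUNT(*) cannot appear in WHERE; the per-group count doesn't exist yet

Fix: Group first with HAVING COUNT(*) >= 2, then COUNT the resulting groups

Corrected query:
SELECT COUNT(*) FROM (SELECT author FROM books GROUP BY author HAVING COUNT(*) >= 2)

Result:
COUNT(*)
--------
1       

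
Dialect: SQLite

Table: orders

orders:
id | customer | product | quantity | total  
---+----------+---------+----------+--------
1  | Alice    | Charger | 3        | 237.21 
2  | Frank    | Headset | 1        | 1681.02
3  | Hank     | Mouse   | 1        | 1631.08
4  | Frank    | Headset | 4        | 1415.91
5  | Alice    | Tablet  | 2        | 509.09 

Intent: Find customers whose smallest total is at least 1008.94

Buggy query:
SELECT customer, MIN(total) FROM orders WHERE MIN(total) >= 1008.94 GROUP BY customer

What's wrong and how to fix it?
Bug: MIN() in WHERE is a misuse of aggregate

Fix: Replace WHERE with HAVING after the GROUP BY

Corrected query:
SELECT customer, MIN(total) FROM orders GROUP BY customer HAVING MIN(total) >= 1008.94

Result:
customer | MIN(total)
---------+-----------
Frank    | 1415.91   
Hank     | 1631.08   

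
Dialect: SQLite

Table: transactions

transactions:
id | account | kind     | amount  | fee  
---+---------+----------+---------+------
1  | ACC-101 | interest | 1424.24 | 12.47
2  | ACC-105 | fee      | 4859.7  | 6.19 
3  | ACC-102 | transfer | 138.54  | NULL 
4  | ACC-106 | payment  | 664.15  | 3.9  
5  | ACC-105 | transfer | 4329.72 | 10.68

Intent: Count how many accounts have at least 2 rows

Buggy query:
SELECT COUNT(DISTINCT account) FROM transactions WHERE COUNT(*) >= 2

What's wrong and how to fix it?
Bug: COUNT(*) cannot appear in WHERE; the per-group count doesn't exist yet

Fix: Group first with HAVING COUNT(*) >= 2, then COUNT the resulting groups

Corrected query:
SELECT COUNT(*) FROM (SELECT account FROM transactions GROUP BY account HAVING COUNT(*) >= 2)

Result:
COUNT(*)
--------
1       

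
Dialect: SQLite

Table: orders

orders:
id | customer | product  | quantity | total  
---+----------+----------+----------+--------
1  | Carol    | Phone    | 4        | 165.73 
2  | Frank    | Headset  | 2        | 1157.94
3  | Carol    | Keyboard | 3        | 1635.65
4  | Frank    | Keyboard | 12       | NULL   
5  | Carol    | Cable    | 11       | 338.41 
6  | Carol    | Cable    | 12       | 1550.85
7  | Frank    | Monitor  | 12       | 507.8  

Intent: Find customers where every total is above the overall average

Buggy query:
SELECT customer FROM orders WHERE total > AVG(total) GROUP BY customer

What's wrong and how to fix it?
Bug: WHERE evaluates per row before aggregation, so AVG() is unavailable

Fix: Use a subquery for AVG and a HAVING MIN(...) filter so the condition holds for every row in the group

Corrected query:
SELECT customer FROM orders GROUP BY customer HAVING MIN(total) > (SELECT AVG(total) FROM orders)

Result:
(no rows)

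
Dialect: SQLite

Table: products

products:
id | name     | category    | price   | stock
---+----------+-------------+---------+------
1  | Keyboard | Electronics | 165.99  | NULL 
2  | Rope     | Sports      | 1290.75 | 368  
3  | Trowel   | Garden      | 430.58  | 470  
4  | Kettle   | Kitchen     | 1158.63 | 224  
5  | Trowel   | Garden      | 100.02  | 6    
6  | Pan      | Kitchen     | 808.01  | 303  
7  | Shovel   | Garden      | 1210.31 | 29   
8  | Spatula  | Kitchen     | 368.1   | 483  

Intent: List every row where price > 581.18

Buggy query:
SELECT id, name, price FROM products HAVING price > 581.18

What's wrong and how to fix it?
Bug: HAVING filters the output of aggregation, but this query has no GROUP BY and no aggregate functions, so SQLite rejects it (HAVING clause on a non-aggregate query); the condition here is per row

Fix: Use WHERE for row-level filtering

Corrected query:
SELECT id, name, price FROM products WHERE price > 581.18

Result:
id | name   | price  
---+--------+--------
2  | Rope   | 1290.75
4  | Kettle | 1158.63
6  | Pan    | 808.01 
7  | Shovel | 1210.31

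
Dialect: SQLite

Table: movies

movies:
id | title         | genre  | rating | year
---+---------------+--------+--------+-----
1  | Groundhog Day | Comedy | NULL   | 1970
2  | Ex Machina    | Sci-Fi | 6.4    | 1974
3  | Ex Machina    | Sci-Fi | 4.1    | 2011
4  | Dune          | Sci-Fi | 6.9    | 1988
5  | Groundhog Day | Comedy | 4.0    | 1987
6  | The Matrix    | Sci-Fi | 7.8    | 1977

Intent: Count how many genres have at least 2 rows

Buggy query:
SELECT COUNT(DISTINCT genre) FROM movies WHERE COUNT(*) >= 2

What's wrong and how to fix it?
Bug: COUNT(*) cannot appear in WHERE; the per-group count doesn't exist yet

Fix: Group first with HAVING COUNT(*) >= 2, then COUNT the resulting groups

Corrected query:
SELECT COUNT(*) FROM (SELECT genre FROM movies GROUP BY genre HAVING COUNT(*) >= 2)

Result:
COUNT(*)
--------
2       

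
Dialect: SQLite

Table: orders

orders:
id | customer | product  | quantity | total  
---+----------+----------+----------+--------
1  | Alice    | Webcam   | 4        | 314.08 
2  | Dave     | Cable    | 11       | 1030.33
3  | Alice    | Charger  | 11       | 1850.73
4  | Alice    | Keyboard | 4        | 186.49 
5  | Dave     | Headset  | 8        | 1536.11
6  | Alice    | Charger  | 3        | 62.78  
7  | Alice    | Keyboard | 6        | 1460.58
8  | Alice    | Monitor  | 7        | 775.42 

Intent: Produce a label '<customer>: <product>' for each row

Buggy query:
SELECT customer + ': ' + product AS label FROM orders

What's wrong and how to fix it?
Bug: '+' is numeric addition; on text columns SQLite converts them to 0 instead of concatenating

Fix: Replace + with || to concatenate text

Corrected query:
SELECT customer || ': ' || product AS label FROM orders

Result:
label          
---------------
Alice: Webcam  
Dave: Cable    
Alice: Charger 
Alice: Keyboard
Dave: Headset  
Alice: Charger 
Alice: Keyboard
Alice: Monitor 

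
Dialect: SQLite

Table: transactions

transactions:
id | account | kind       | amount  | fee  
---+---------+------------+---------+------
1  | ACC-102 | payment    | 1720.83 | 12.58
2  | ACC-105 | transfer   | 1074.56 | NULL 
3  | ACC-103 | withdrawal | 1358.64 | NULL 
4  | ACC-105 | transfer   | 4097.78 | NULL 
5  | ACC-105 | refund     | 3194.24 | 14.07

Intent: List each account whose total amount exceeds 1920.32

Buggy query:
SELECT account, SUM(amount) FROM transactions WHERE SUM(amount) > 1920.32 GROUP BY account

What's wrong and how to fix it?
Bug: SUM(amount) is an aggregate, but WHERE filters rows before aggregation

Fix: Use HAVING (which filters groups after aggregation) instead of WHERE

Corrected query:
SELECT account, SUM(amount) FROM transactions GROUP BY account HAVING SUM(amount) > 1920.32

Result:
account | SUM(amount)
--------+------------
ACC-105 | 8366.58    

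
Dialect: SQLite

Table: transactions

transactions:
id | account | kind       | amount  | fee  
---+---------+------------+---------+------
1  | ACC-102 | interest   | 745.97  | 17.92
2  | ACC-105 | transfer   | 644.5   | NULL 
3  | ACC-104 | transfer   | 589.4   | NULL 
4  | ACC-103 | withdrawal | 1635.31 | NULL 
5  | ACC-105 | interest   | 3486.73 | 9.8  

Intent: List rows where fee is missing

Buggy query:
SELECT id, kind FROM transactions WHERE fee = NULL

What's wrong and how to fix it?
Bug: '= NULL' is always unknown in SQL three-valued logic, so no rows match

Fix: Replace '= NULL' with 'IS NULL'

Corrected query:
SELECT id, kind FROM transactions WHERE fee IS NULL

Result:
id | kind      
---+-----------
2  | transfer  
3  | transfer  
4  | withdrawal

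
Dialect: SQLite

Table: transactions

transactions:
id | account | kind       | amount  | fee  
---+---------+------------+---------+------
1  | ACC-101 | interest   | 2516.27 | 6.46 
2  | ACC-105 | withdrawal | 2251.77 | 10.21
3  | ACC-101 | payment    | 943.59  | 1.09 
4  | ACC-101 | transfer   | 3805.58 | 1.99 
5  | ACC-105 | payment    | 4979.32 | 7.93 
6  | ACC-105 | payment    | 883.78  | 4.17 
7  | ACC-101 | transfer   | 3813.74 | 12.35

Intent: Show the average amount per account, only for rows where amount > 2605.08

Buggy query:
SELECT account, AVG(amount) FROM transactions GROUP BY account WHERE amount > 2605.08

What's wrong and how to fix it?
Bug: WHERE cannot follow GROUP BY

Fix: Place WHERE between FROM and GROUP BY

Corrected query:
SELECT account, AVG(amount) FROM transactions WHERE amount > 2605.08 GROUP BY account

Result:
account | AVG(amount)
--------+------------
ACC-101 | 3809.66    
ACC-105 | 4979.32    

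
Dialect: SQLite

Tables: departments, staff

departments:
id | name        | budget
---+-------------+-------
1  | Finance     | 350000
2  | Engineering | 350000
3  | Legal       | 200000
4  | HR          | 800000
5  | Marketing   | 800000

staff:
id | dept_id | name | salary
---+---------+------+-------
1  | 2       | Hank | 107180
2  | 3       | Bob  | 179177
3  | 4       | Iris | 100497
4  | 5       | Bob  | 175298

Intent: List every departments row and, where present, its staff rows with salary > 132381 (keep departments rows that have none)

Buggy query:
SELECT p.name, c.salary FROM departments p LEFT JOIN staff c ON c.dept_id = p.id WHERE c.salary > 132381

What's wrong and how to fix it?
Bug: A WHERE condition on the right-hand table after LEFT JOIN drops unmatched parents

Fix: Move the right-table condition into the ON clause so unmatched parents are kept

Corrected query:
SELECT p.name, c.salary FROM departments p LEFT JOIN staff c ON c.dept_id = p.id AND c.salary > 132381

Result:
name        | salary
------------+-------
Finance     | NULL  
Engineering | NULL  
Legal       | 179177
HR          | NULL  
Marketing   | 175298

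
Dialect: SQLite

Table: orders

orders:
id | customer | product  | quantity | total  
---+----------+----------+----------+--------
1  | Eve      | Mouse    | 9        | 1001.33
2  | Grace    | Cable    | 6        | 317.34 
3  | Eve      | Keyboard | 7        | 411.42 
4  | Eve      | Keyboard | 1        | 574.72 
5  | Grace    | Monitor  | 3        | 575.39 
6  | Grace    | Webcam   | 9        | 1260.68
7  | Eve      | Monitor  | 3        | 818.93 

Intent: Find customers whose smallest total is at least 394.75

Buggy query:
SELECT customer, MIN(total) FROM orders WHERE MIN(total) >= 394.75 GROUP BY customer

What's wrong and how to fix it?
Bug: MIN() in WHERE is a misuse of aggregate

Fix: Use HAVING for the per-group MIN condition

Corrected query:
SELECT customer, MIN(total) FROM orders GROUP BY customer HAVING MIN(total) >= 394.75

Result:
customer | MIN(total)
---------+-----------
Eve      | 411.42    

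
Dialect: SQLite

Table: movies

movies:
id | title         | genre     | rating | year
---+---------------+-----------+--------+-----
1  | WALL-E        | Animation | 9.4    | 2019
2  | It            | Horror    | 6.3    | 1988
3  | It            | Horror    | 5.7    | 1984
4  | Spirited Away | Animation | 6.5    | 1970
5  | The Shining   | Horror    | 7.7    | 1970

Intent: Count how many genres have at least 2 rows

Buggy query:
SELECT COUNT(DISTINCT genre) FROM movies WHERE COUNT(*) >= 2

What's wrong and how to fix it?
Bug: WHERE filters individual rows, not groups, so a group-level COUNT is invalid there

Fix: Use a subquery that GROUPs and filters with HAVING, then count its rows

Corrected query:
SELECT COUNT(*) FROM (SELECT genre FROM movies GROUP BY genre HAVING COUNT(*) >= 2)

Result:
COUNT(*)
--------
2       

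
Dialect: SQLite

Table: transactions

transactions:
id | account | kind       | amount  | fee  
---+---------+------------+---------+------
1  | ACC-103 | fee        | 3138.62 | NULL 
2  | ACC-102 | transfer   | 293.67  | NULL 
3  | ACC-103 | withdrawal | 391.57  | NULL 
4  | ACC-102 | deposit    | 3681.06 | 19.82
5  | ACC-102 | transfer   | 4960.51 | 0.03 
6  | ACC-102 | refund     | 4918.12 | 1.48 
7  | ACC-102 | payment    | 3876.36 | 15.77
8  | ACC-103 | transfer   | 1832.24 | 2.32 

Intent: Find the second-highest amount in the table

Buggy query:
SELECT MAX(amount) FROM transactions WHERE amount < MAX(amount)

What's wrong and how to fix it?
Bug: The inner MAX is an aggregate inside WHERE, which is not allowed

Fix: Compute the overall MAX in a subquery, then take MAX of rows below it

Corrected query:
SELECT MAX(amount) FROM transactions WHERE amount < (SELECT MAX(amount) FROM transactions)

Result:
MAX(amount)
-----------
4918.12    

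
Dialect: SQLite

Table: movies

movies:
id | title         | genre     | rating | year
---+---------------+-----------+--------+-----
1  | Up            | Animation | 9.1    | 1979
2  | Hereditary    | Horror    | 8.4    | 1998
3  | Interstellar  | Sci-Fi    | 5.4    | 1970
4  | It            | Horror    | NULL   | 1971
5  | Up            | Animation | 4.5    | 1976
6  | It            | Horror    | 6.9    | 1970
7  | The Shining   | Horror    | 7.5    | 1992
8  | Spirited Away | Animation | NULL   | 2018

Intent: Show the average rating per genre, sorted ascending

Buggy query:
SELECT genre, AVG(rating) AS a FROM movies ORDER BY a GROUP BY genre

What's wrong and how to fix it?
Bug: GROUP BY must precede ORDER BY

Fix: Move ORDER BY to the end, after GROUP BY

Corrected query:
SELECT genre, AVG(rating) AS a FROM movies GROUP BY genre ORDER BY a

Result:
genre     | a  
----------+----
Sci-Fi    | 5.4
Animation | 6.8
Horror    | 7.6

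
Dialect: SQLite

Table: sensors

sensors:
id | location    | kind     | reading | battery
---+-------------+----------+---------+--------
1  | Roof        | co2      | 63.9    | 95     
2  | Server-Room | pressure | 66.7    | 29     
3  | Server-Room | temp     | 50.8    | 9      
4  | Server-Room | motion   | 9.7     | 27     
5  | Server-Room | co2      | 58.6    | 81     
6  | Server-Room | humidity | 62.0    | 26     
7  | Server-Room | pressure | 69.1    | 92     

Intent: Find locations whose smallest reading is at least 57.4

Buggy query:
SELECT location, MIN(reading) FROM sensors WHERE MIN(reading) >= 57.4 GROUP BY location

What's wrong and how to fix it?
Bug: Aggregates like MIN are computed per group after WHERE runs

Fix: Use HAVING for the per-group MIN condition

Corrected query:
SELECT location, MIN(reading) FROM sensors GROUP BY location HAVING MIN(reading) >= 57.4

Result:
location | MIN(reading)
---------+-------------
Roof     | 63.9        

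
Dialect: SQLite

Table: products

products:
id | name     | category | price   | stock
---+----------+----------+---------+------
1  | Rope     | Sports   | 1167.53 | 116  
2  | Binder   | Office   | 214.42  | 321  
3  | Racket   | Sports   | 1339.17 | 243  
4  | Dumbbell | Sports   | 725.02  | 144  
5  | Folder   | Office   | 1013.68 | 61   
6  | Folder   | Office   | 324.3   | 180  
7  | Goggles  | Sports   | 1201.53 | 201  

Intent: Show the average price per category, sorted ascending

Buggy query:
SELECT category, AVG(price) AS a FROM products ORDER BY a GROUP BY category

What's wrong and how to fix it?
Bug: ORDER BY appears before GROUP BY; SQL clause order requires GROUP BY first

Fix: Reorder: SELECT … FROM … GROUP BY … ORDER BY …

Corrected query:
SELECT category, AVG(price) AS a FROM products GROUP BY category ORDER BY a

Result:
category | a         
---------+-----------
Office   | 517.466667
Sports   | 1108.3125 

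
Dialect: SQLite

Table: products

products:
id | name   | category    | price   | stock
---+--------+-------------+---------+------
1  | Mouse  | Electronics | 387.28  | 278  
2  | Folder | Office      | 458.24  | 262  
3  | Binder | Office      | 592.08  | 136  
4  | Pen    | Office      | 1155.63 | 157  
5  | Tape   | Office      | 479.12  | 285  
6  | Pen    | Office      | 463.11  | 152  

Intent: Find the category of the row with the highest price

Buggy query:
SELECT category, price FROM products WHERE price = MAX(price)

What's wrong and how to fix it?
Bug: WHERE is evaluated per row; an aggregate over the whole table isn't defined there

Fix: Wrap MAX in a scalar subquery so WHERE compares against a single value

Corrected query:
SELECT category, price FROM products WHERE price = (SELECT MAX(price) FROM products)

Result:
category | price  
---------+--------
Office   | 1155.63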